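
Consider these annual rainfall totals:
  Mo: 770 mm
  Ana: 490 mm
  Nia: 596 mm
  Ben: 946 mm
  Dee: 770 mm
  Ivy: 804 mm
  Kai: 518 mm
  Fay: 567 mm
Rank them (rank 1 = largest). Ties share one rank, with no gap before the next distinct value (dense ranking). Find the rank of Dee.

3

Sorted (descending): 946, 804, 770, 770, 596, 567, 518, 490
The 2 values of 770 share dense rank 3.
Remaining distinct values take the next consecutive integers.
Dee has value 770 mm → rank 3.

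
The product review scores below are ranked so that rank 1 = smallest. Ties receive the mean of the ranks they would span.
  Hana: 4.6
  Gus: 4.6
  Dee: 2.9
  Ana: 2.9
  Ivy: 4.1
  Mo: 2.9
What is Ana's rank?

Sorted (ascending): 2.9, 2.9, 2.9, 4.1, 4.6, 4.6
The 3 values of 2.9 occupy positions 1–3 → average rank 2.
The 2 values of 4.6 occupy positions 5–6 → average rank (5+6)/2 = 5.5.
Ana has value 2.9 → rank 2.

2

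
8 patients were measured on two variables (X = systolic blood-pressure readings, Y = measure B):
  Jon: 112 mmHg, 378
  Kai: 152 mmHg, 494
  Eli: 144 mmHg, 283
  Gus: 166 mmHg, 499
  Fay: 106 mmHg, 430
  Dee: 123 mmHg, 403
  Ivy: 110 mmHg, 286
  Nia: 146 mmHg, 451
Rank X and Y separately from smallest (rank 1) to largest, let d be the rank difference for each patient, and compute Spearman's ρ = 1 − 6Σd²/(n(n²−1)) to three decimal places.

0.619

Ranks of variable 1: 3, 7, 5, 8, 1, 4, 2, 6
Ranks of variable 2: 3, 7, 1, 8, 5, 4, 2, 6
d = r₁ − r₂: 0, 0, 4, 0, -4, 0, 0, 0
d²: 0, 0, 16, 0, 16, 0, 0, 0; Σd² = 32
ρ = 1 − 6·32/(8·63) = 1 − 192/504 = 0.619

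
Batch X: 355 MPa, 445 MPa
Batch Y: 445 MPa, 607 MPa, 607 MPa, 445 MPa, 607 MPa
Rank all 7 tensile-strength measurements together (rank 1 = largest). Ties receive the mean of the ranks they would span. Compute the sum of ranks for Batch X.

12

Sorted (descending): 607, 607, 607, 445, 445, 445, 355
The 3 values of 607 occupy positions 1–3 → average rank 2.
The 3 values of 445 occupy positions 4–6 → average rank 5.
Batch X values → pooled ranks: 355→7, 445→5
Rank sum = 7 + 5 = 12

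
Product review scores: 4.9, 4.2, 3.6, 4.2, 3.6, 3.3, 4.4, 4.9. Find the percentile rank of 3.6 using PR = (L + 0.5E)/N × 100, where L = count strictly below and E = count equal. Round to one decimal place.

N = 8.
Strictly below 3.6: 1. Equal to 3.6: 2.
PR = (1 + 0.5·2)/8 × 100 = 25.0

25.0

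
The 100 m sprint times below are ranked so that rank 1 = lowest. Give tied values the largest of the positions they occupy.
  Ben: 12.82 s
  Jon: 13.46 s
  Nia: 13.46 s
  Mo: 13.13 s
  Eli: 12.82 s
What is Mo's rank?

3

Sorted (ascending): 12.82, 12.82, 13.13, 13.46, 13.46
The 2 values of 12.82 occupy positions 1–2 → each gets rank 2.
The 2 values of 13.46 occupy positions 4–5 → each gets rank 5.
Mo has value 13.13 s → rank 3.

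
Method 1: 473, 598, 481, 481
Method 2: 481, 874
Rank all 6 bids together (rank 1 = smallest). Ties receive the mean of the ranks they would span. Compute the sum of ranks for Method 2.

Sorted (ascending): 473, 481, 481, 481, 598, 874
The 3 values of 481 occupy positions 2–4 → average rank 3.
Method 2 values → pooled ranks: 481→3, 874→6
Rank sum = 3 + 6 = 9

9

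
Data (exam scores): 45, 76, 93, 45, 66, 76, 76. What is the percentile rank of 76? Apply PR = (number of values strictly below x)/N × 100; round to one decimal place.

N = 7.
Strictly below 76: 3. Equal to 76: 3.
PR = 3/7 × 100 = 42.9

42.9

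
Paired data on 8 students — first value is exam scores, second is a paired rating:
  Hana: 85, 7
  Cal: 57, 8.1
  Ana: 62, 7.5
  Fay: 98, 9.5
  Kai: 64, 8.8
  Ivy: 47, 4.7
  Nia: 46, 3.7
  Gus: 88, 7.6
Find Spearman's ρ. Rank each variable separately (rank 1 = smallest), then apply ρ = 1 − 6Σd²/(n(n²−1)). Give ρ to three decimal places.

Ranks of variable 1: 6, 3, 4, 8, 5, 2, 1, 7
Ranks of variable 2: 3, 6, 4, 8, 7, 2, 1, 5
d = r₁ − r₂: 3, -3, 0, 0, -2, 0, 0, 2
d²: 9, 9, 0, 0, 4, 0, 0, 4; Σd² = 26
ρ = 1 − 6·26/(8·63) = 1 − 156/504 = 0.690

0.690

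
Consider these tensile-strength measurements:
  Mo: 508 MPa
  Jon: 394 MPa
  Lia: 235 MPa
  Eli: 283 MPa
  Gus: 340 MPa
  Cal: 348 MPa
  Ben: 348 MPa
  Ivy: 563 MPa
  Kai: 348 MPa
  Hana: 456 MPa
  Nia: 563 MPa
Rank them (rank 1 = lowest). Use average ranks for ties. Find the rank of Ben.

Sorted (ascending): 235, 283, 340, 348, 348, 348, 394, 456, 508, 563, 563
The 3 values of 348 occupy positions 4–6 → average rank 5.
The 2 values of 563 occupy positions 10–11 → average rank (10+11)/2 = 10.5.
Ben has value 348 MPa → rank 5.

5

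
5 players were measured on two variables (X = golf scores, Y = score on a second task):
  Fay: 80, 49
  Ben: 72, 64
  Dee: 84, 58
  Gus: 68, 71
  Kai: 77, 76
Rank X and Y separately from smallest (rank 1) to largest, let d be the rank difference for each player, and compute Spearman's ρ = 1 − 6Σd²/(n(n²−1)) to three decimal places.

-0.600

Ranks of variable 1: 4, 2, 5, 1, 3
Ranks of variable 2: 1, 3, 2, 4, 5
d = r₁ − r₂: 3, -1, 3, -3, -2
d²: 9, 1, 9, 9, 4; Σd² = 32
ρ = 1 − 6·32/(5·24) = 1 − 192/120 = -0.600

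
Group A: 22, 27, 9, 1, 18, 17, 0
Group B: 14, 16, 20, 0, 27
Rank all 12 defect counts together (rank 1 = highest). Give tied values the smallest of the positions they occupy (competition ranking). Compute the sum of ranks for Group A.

45

Sorted (descending): 27, 27, 22, 20, 18, 17, 16, 14, 9, 1, 0, 0
The 2 values of 27 occupy positions 1–2 → each gets rank 1.
The 2 values of 0 occupy positions 11–12 → each gets rank 11.
Group A values → pooled ranks: 22→3, 27→1, 9→9, 1→10, 18→5, 17→6, 0→11
Rank sum = 3 + 1 + 9 + 10 + 5 + 6 + 11 = 45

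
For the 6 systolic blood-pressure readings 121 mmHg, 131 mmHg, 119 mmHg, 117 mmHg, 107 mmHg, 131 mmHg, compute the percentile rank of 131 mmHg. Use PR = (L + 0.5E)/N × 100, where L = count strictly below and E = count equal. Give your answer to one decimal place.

N = 6.
Strictly below 131: 4. Equal to 131: 2.
PR = (4 + 0.5·2)/6 × 100 = 83.3

83.3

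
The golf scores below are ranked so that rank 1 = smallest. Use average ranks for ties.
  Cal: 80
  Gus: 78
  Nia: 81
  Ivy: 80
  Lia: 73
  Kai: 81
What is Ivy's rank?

3.5

Sorted (ascending): 73, 78, 80, 80, 81, 81
The 2 values of 80 occupy positions 3–4 → average rank (3+4)/2 = 3.5.
The 2 values of 81 occupy positions 5–6 → average rank (5+6)/2 = 5.5.
Ivy has value 80 → rank 3.5.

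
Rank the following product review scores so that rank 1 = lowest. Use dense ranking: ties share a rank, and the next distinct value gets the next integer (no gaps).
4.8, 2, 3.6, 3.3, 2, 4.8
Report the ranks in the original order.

Sorted (ascending): 2, 2, 3.3, 3.6, 4.8, 4.8
The 2 values of 2 share dense rank 1.
The 2 values of 4.8 share dense rank 4.
Remaining distinct values take the next consecutive integers.

4, 1, 3, 2, 1, 4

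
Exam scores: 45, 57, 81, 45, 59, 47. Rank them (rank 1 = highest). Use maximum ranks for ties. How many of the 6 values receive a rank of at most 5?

4

Sorted (descending): 81, 59, 57, 47, 45, 45
The 2 values of 45 occupy positions 5–6 → each gets rank 6.
Ranks ≤ 5: {1, 2, 3, 4} → 4 values.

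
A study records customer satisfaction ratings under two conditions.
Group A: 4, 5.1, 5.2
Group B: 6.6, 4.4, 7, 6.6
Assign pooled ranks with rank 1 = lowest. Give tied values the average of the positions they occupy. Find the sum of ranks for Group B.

20

Sorted (ascending): 4, 4.4, 5.1, 5.2, 6.6, 6.6, 7
The 2 values of 6.6 occupy positions 5–6 → average rank (5+6)/2 = 5.5.
Group B values → pooled ranks: 6.6→5.5, 4.4→2, 7→7, 6.6→5.5
Rank sum = 5.5 + 2 + 7 + 5.5 = 20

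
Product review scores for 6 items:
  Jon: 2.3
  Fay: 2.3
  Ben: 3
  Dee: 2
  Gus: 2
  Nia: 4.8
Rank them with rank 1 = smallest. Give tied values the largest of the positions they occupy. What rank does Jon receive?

4

Sorted (ascending): 2, 2, 2.3, 2.3, 3, 4.8
The 2 values of 2 occupy positions 1–2 → each gets rank 2.
The 2 values of 2.3 occupy positions 3–4 → each gets rank 4.
Jon has value 2.3 → rank 4.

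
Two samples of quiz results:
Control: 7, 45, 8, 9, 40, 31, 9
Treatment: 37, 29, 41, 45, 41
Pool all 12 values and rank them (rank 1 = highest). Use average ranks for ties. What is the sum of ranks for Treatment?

Sorted (descending): 45, 45, 41, 41, 40, 37, 31, 29, 9, 9, 8, 7
The 2 values of 45 occupy positions 1–2 → average rank (1+2)/2 = 1.5.
The 2 values of 41 occupy positions 3–4 → average rank (3+4)/2 = 3.5.
The 2 values of 9 occupy positions 9–10 → average rank (9+10)/2 = 9.5.
Treatment values → pooled ranks: 37→6, 29→8, 41→3.5, 45→1.5, 41→3.5
Rank sum = 6 + 8 + 3.5 + 1.5 + 3.5 = 22.5

22.5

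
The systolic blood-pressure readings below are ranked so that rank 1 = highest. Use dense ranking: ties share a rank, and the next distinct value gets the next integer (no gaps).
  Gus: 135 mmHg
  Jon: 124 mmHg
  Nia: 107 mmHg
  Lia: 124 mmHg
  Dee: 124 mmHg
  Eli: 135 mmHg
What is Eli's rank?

Sorted (descending): 135, 135, 124, 124, 124, 107
The 2 values of 135 share dense rank 1.
The 3 values of 124 share dense rank 2.
Remaining distinct values take the next consecutive integers.
Eli has value 135 mmHg → rank 1.

1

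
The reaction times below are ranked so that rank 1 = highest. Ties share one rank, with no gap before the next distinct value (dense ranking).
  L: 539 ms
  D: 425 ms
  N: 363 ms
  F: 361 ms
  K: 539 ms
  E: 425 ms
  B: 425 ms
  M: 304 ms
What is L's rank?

Sorted (descending): 539, 539, 425, 425, 425, 363, 361, 304
The 2 values of 539 share dense rank 1.
The 3 values of 425 share dense rank 2.
Remaining distinct values take the next consecutive integers.
L has value 539 ms → rank 1.

1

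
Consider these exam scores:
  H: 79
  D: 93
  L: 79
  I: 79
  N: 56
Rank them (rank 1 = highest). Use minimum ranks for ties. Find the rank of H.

Sorted (descending): 93, 79, 79, 79, 56
The 3 values of 79 occupy positions 2–4 → each gets rank 2.
H has value 79 → rank 2.

2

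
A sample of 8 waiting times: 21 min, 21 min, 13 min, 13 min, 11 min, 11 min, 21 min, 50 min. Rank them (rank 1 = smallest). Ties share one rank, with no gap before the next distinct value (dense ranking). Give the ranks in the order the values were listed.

3, 3, 2, 2, 1, 1, 3, 4

Sorted (ascending): 11, 11, 13, 13, 21, 21, 21, 50
The 2 values of 11 share dense rank 1.
The 2 values of 13 share dense rank 2.
The 3 values of 21 share dense rank 3.
Remaining distinct values take the next consecutive integers.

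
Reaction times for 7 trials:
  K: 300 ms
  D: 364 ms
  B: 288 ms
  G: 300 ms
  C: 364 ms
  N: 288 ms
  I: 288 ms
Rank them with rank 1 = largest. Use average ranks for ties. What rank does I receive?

6

Sorted (descending): 364, 364, 300, 300, 288, 288, 288
The 2 values of 364 occupy positions 1–2 → average rank (1+2)/2 = 1.5.
The 2 values of 300 occupy positions 3–4 → average rank (3+4)/2 = 3.5.
The 3 values of 288 occupy positions 5–7 → average rank 6.
I has value 288 ms → rank 6.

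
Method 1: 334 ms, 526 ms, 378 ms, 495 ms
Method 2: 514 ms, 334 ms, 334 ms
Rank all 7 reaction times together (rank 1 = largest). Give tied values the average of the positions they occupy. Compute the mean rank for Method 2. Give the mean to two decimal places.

4.67

Sorted (descending): 526, 514, 495, 378, 334, 334, 334
The 3 values of 334 occupy positions 5–7 → average rank 6.
Method 2 values → pooled ranks: 514→2, 334→6, 334→6
Mean rank = (2 + 6 + 6) / 3 = 4.67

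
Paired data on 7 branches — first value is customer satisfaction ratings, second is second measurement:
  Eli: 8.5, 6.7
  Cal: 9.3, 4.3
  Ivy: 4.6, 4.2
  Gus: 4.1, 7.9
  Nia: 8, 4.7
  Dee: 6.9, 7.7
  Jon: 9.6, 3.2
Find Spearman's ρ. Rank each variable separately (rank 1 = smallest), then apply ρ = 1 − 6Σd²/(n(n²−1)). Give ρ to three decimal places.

-0.607

Ranks of variable 1: 5, 6, 2, 1, 4, 3, 7
Ranks of variable 2: 5, 3, 2, 7, 4, 6, 1
d = r₁ − r₂: 0, 3, 0, -6, 0, -3, 6
d²: 0, 9, 0, 36, 0, 9, 36; Σd² = 90
ρ = 1 − 6·90/(7·48) = 1 − 540/336 = -0.607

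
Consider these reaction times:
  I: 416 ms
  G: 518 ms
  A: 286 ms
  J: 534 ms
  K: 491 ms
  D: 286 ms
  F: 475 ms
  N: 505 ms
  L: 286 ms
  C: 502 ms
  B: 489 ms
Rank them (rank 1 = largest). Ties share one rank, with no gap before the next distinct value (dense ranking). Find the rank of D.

Sorted (descending): 534, 518, 505, 502, 491, 489, 475, 416, 286, 286, 286
The 3 values of 286 share dense rank 9.
Remaining distinct values take the next consecutive integers.
D has value 286 ms → rank 9.

9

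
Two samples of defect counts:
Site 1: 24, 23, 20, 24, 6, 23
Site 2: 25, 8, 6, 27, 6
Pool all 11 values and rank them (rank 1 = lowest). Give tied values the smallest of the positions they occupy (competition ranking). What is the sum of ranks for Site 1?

34

Sorted (ascending): 6, 6, 6, 8, 20, 23, 23, 24, 24, 25, 27
The 3 values of 6 occupy positions 1–3 → each gets rank 1.
The 2 values of 23 occupy positions 6–7 → each gets rank 6.
The 2 values of 24 occupy positions 8–9 → each gets rank 8.
Site 1 values → pooled ranks: 24→8, 23→6, 20→5, 24→8, 6→1, 23→6
Rank sum = 8 + 6 + 5 + 8 + 1 + 6 = 34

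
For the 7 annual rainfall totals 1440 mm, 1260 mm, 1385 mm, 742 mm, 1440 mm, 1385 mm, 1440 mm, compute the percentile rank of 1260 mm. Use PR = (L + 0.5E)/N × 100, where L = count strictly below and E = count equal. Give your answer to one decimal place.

21.4

N = 7.
Strictly below 1260: 1. Equal to 1260: 1.
PR = (1 + 0.5·1)/7 × 100 = 21.4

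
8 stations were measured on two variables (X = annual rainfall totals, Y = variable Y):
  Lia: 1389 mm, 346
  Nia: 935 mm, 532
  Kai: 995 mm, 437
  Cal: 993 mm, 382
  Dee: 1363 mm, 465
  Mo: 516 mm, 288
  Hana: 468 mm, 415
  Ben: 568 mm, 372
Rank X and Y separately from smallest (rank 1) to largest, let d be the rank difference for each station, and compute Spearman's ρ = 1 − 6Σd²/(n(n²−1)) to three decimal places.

0.167

Ranks of variable 1: 8, 4, 6, 5, 7, 2, 1, 3
Ranks of variable 2: 2, 8, 6, 4, 7, 1, 5, 3
d = r₁ − r₂: 6, -4, 0, 1, 0, 1, -4, 0
d²: 36, 16, 0, 1, 0, 1, 16, 0; Σd² = 70
ρ = 1 − 6·70/(8·63) = 1 − 420/504 = 0.167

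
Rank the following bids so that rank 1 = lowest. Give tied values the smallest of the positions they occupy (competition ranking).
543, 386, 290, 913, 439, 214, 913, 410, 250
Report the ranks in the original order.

7, 4, 3, 8, 6, 1, 8, 5, 2

Sorted (ascending): 214, 250, 290, 386, 410, 439, 543, 913, 913
The 2 values of 913 occupy positions 8–9 → each gets rank 8.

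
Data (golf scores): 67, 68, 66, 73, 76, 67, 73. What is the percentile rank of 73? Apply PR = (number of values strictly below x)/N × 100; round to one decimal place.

N = 7.
Strictly below 73: 4. Equal to 73: 2.
PR = 4/7 × 100 = 57.1

57.1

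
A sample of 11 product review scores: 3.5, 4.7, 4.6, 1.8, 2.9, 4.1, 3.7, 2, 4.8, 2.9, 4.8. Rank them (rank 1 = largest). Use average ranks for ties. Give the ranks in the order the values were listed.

Sorted (descending): 4.8, 4.8, 4.7, 4.6, 4.1, 3.7, 3.5, 2.9, 2.9, 2, 1.8
The 2 values of 4.8 occupy positions 1–2 → average rank (1+2)/2 = 1.5.
The 2 values of 2.9 occupy positions 8–9 → average rank (8+9)/2 = 8.5.

7, 3, 4, 11, 8.5, 5, 6, 10, 1.5, 8.5, 1.5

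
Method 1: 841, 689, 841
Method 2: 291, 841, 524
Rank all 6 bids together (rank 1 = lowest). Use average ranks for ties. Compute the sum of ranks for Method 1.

13

Sorted (ascending): 291, 524, 689, 841, 841, 841
The 3 values of 841 occupy positions 4–6 → average rank 5.
Method 1 values → pooled ranks: 841→5, 689→3, 841→5
Rank sum = 5 + 3 + 5 = 13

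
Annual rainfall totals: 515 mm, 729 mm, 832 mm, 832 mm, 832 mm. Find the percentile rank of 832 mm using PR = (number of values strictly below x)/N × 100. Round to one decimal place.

N = 5.
Strictly below 832: 2. Equal to 832: 3.
PR = 2/5 × 100 = 40.0

40.0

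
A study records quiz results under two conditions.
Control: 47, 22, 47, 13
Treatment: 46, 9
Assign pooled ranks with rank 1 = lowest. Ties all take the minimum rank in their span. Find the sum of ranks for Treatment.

Sorted (ascending): 9, 13, 22, 46, 47, 47
The 2 values of 47 occupy positions 5–6 → each gets rank 5.
Treatment values → pooled ranks: 46→4, 9→1
Rank sum = 4 + 1 = 5

5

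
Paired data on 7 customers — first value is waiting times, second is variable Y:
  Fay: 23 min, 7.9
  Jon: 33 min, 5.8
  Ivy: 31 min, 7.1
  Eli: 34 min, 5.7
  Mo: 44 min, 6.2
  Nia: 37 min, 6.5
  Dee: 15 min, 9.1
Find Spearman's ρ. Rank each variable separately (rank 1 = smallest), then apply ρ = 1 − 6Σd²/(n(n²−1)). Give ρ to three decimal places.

Ranks of variable 1: 2, 4, 3, 5, 7, 6, 1
Ranks of variable 2: 6, 2, 5, 1, 3, 4, 7
d = r₁ − r₂: -4, 2, -2, 4, 4, 2, -6
d²: 16, 4, 4, 16, 16, 4, 36; Σd² = 96
ρ = 1 − 6·96/(7·48) = 1 − 576/336 = -0.714

-0.714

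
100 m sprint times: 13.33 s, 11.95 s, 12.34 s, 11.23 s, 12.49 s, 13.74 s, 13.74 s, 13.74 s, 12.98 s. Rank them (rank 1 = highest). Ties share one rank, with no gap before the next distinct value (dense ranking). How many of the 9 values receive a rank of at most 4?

Sorted (descending): 13.74, 13.74, 13.74, 13.33, 12.98, 12.49, 12.34, 11.95, 11.23
The 3 values of 13.74 share dense rank 1.
Remaining distinct values take the next consecutive integers.
Ranks ≤ 4: {1, 1, 1, 2, 3, 4} → 6 values.

6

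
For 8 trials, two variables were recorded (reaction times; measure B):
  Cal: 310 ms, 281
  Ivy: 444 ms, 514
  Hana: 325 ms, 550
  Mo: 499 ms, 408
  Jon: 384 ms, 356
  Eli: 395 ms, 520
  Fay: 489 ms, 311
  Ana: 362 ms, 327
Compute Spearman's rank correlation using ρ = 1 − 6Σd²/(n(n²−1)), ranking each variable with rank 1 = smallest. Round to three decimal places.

Ranks of variable 1: 1, 6, 2, 8, 4, 5, 7, 3
Ranks of variable 2: 1, 6, 8, 5, 4, 7, 2, 3
d = r₁ − r₂: 0, 0, -6, 3, 0, -2, 5, 0
d²: 0, 0, 36, 9, 0, 4, 25, 0; Σd² = 74
ρ = 1 − 6·74/(8·63) = 1 − 444/504 = 0.119

0.119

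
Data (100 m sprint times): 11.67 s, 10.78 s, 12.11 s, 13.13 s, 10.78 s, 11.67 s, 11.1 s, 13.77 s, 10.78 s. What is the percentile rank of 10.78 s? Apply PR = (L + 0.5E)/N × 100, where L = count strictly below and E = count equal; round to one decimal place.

N = 9.
Strictly below 10.78: 0. Equal to 10.78: 3.
PR = (0 + 0.5·3)/9 × 100 = 16.7

16.7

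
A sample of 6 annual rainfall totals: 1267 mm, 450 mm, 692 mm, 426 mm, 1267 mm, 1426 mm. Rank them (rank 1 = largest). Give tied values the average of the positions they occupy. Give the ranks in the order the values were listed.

2.5, 5, 4, 6, 2.5, 1

Sorted (descending): 1426, 1267, 1267, 692, 450, 426
The 2 values of 1267 occupy positions 2–3 → average rank (2+3)/2 = 2.5.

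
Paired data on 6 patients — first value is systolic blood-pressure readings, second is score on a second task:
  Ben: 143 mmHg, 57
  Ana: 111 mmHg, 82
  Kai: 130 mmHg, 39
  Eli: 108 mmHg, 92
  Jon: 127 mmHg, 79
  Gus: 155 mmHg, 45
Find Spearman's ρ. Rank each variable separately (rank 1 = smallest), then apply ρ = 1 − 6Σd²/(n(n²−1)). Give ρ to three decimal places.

-0.829

Ranks of variable 1: 5, 2, 4, 1, 3, 6
Ranks of variable 2: 3, 5, 1, 6, 4, 2
d = r₁ − r₂: 2, -3, 3, -5, -1, 4
d²: 4, 9, 9, 25, 1, 16; Σd² = 64
ρ = 1 − 6·64/(6·35) = 1 − 384/210 = -0.829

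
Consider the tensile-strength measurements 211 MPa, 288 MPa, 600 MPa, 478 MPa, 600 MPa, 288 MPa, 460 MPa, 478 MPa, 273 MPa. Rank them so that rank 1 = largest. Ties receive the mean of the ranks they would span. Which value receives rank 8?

Sorted (descending): 600, 600, 478, 478, 460, 288, 288, 273, 211
The 2 values of 600 occupy positions 1–2 → average rank (1+2)/2 = 1.5.
The 2 values of 478 occupy positions 3–4 → average rank (3+4)/2 = 3.5.
The 2 values of 288 occupy positions 6–7 → average rank (6+7)/2 = 6.5.
Rank 8 → value 273.

273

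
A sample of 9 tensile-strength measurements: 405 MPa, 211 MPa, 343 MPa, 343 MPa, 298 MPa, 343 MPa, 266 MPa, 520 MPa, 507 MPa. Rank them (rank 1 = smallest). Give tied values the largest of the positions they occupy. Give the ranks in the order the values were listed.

7, 1, 6, 6, 3, 6, 2, 9, 8

Sorted (ascending): 211, 266, 298, 343, 343, 343, 405, 507, 520
The 3 values of 343 occupy positions 4–6 → each gets rank 6.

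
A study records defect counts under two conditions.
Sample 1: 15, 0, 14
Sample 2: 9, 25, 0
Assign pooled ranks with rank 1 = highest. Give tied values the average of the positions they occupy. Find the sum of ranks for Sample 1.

10.5

Sorted (descending): 25, 15, 14, 9, 0, 0
The 2 values of 0 occupy positions 5–6 → average rank (5+6)/2 = 5.5.
Sample 1 values → pooled ranks: 15→2, 0→5.5, 14→3
Rank sum = 2 + 5.5 + 3 = 10.5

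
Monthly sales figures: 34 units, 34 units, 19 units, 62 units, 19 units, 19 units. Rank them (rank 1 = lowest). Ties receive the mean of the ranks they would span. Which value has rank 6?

Sorted (ascending): 19, 19, 19, 34, 34, 62
The 3 values of 19 occupy positions 1–3 → average rank 2.
The 2 values of 34 occupy positions 4–5 → average rank (4+5)/2 = 4.5.
Rank 6 → value 62.

62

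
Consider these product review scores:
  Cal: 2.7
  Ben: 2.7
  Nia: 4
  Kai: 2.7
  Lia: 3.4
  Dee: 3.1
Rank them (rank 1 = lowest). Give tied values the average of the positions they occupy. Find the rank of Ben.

2

Sorted (ascending): 2.7, 2.7, 2.7, 3.1, 3.4, 4
The 3 values of 2.7 occupy positions 1–3 → average rank 2.
Ben has value 2.7 → rank 2.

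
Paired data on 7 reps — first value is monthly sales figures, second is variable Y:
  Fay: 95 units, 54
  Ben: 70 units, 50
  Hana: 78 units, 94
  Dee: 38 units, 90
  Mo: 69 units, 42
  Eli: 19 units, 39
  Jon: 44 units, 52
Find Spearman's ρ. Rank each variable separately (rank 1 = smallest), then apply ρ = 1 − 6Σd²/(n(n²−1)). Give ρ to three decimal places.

0.464

Ranks of variable 1: 7, 5, 6, 2, 4, 1, 3
Ranks of variable 2: 5, 3, 7, 6, 2, 1, 4
d = r₁ − r₂: 2, 2, -1, -4, 2, 0, -1
d²: 4, 4, 1, 16, 4, 0, 1; Σd² = 30
ρ = 1 − 6·30/(7·48) = 1 − 180/336 = 0.464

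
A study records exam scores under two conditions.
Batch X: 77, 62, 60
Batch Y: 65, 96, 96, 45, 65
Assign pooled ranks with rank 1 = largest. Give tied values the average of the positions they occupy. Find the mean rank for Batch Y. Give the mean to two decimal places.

4.00

Sorted (descending): 96, 96, 77, 65, 65, 62, 60, 45
The 2 values of 96 occupy positions 1–2 → average rank (1+2)/2 = 1.5.
The 2 values of 65 occupy positions 4–5 → average rank (4+5)/2 = 4.5.
Batch Y values → pooled ranks: 65→4.5, 96→1.5, 96→1.5, 45→8, 65→4.5
Mean rank = (4.5 + 1.5 + 1.5 + 8 + 4.5) / 5 = 4.00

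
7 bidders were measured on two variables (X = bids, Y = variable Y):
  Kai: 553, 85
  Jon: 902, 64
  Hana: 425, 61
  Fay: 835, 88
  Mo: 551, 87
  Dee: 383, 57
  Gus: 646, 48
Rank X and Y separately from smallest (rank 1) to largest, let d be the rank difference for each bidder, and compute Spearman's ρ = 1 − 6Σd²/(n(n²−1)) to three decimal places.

0.321

Ranks of variable 1: 4, 7, 2, 6, 3, 1, 5
Ranks of variable 2: 5, 4, 3, 7, 6, 2, 1
d = r₁ − r₂: -1, 3, -1, -1, -3, -1, 4
d²: 1, 9, 1, 1, 9, 1, 16; Σd² = 38
ρ = 1 − 6·38/(7·48) = 1 − 228/336 = 0.321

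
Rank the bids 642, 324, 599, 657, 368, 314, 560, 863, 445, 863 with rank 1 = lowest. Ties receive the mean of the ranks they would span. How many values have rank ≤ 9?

Sorted (ascending): 314, 324, 368, 445, 560, 599, 642, 657, 863, 863
The 2 values of 863 occupy positions 9–10 → average rank (9+10)/2 = 9.5.
Ranks ≤ 9: {1, 2, 3, 4, 5, 6, 7, 8} → 8 values.

8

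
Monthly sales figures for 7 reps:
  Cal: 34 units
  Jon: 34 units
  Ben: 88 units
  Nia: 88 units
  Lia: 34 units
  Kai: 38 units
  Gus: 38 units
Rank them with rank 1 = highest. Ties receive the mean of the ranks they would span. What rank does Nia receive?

Sorted (descending): 88, 88, 38, 38, 34, 34, 34
The 2 values of 88 occupy positions 1–2 → average rank (1+2)/2 = 1.5.
The 2 values of 38 occupy positions 3–4 → average rank (3+4)/2 = 3.5.
The 3 values of 34 occupy positions 5–7 → average rank 6.
Nia has value 88 units → rank 1.5.

1.5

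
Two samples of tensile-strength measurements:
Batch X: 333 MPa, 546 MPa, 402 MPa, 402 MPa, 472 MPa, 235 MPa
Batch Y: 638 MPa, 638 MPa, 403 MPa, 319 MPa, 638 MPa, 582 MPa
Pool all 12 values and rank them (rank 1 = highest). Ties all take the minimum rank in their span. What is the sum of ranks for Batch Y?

Sorted (descending): 638, 638, 638, 582, 546, 472, 403, 402, 402, 333, 319, 235
The 3 values of 638 occupy positions 1–3 → each gets rank 1.
The 2 values of 402 occupy positions 8–9 → each gets rank 8.
Batch Y values → pooled ranks: 638→1, 638→1, 403→7, 319→11, 638→1, 582→4
Rank sum = 1 + 1 + 7 + 11 + 1 + 4 = 25

25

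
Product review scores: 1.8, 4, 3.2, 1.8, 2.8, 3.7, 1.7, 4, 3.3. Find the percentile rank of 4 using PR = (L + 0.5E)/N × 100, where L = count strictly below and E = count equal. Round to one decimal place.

N = 9.
Strictly below 4: 7. Equal to 4: 2.
PR = (7 + 0.5·2)/9 × 100 = 88.9

88.9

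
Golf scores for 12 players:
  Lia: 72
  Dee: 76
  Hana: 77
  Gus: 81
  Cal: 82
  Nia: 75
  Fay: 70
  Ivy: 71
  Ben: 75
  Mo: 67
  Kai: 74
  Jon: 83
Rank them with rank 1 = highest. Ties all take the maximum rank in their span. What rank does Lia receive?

Sorted (descending): 83, 82, 81, 77, 76, 75, 75, 74, 72, 71, 70, 67
The 2 values of 75 occupy positions 6–7 → each gets rank 7.
Lia has value 72 → rank 9.

9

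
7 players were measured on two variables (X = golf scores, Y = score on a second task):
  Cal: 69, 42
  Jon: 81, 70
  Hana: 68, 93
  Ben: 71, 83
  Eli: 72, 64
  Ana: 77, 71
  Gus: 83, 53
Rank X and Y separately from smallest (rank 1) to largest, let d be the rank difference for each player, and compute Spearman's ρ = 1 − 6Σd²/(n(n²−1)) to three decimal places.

-0.357

Ranks of variable 1: 2, 6, 1, 3, 4, 5, 7
Ranks of variable 2: 1, 4, 7, 6, 3, 5, 2
d = r₁ − r₂: 1, 2, -6, -3, 1, 0, 5
d²: 1, 4, 36, 9, 1, 0, 25; Σd² = 76
ρ = 1 − 6·76/(7·48) = 1 − 456/336 = -0.357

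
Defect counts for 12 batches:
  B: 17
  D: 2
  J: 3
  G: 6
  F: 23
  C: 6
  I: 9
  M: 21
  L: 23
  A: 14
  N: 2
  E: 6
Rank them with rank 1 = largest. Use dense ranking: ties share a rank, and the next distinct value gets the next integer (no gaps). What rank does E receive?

6

Sorted (descending): 23, 23, 21, 17, 14, 9, 6, 6, 6, 3, 2, 2
The 2 values of 23 share dense rank 1.
The 3 values of 6 share dense rank 6.
The 2 values of 2 share dense rank 8.
Remaining distinct values take the next consecutive integers.
E has value 6 → rank 6.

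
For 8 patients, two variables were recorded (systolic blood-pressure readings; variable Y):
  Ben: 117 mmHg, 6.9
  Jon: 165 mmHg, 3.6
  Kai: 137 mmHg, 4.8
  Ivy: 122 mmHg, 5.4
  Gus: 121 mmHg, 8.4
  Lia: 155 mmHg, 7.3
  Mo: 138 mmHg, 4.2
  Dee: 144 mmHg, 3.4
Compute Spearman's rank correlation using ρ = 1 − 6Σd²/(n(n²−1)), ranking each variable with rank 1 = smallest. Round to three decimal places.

Ranks of variable 1: 1, 8, 4, 3, 2, 7, 5, 6
Ranks of variable 2: 6, 2, 4, 5, 8, 7, 3, 1
d = r₁ − r₂: -5, 6, 0, -2, -6, 0, 2, 5
d²: 25, 36, 0, 4, 36, 0, 4, 25; Σd² = 130
ρ = 1 − 6·130/(8·63) = 1 − 780/504 = -0.548

-0.548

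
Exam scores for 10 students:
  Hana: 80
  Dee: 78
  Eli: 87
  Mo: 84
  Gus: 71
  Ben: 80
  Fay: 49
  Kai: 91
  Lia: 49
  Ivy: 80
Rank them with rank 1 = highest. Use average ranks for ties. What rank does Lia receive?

Sorted (descending): 91, 87, 84, 80, 80, 80, 78, 71, 49, 49
The 3 values of 80 occupy positions 4–6 → average rank 5.
The 2 values of 49 occupy positions 9–10 → average rank (9+10)/2 = 9.5.
Lia has value 49 → rank 9.5.

9.5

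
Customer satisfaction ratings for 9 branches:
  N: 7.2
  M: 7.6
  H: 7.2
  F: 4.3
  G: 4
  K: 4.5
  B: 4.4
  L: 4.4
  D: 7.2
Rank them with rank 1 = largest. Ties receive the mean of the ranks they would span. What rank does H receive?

3

Sorted (descending): 7.6, 7.2, 7.2, 7.2, 4.5, 4.4, 4.4, 4.3, 4
The 3 values of 7.2 occupy positions 2–4 → average rank 3.
The 2 values of 4.4 occupy positions 6–7 → average rank (6+7)/2 = 6.5.
H has value 7.2 → rank 3.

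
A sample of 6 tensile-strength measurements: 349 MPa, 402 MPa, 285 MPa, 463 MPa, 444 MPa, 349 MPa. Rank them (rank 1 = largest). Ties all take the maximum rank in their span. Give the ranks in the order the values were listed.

5, 3, 6, 1, 2, 5

Sorted (descending): 463, 444, 402, 349, 349, 285
The 2 values of 349 occupy positions 4–5 → each gets rank 5.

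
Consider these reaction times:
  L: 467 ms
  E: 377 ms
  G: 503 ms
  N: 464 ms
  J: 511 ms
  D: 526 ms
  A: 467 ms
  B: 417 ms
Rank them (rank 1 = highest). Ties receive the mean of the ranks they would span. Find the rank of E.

Sorted (descending): 526, 511, 503, 467, 467, 464, 417, 377
The 2 values of 467 occupy positions 4–5 → average rank (4+5)/2 = 4.5.
E has value 377 ms → rank 8.

8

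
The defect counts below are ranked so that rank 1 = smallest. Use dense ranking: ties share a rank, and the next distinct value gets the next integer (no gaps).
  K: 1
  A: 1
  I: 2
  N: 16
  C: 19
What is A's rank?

Sorted (ascending): 1, 1, 2, 16, 19
The 2 values of 1 share dense rank 1.
Remaining distinct values take the next consecutive integers.
A has value 1 → rank 1.

1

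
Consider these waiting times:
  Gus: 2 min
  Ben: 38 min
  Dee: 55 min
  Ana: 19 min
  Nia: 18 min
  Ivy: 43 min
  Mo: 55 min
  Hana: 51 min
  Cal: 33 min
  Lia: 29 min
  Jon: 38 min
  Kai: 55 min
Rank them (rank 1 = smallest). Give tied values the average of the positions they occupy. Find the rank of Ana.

3

Sorted (ascending): 2, 18, 19, 29, 33, 38, 38, 43, 51, 55, 55, 55
The 2 values of 38 occupy positions 6–7 → average rank (6+7)/2 = 6.5.
The 3 values of 55 occupy positions 10–12 → average rank 11.
Ana has value 19 min → rank 3.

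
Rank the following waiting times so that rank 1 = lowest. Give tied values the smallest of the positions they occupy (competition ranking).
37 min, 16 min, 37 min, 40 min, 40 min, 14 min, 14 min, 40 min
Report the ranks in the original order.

4, 3, 4, 6, 6, 1, 1, 6

Sorted (ascending): 14, 14, 16, 37, 37, 40, 40, 40
The 2 values of 14 occupy positions 1–2 → each gets rank 1.
The 2 values of 37 occupy positions 4–5 → each gets rank 4.
The 3 values of 40 occupy positions 6–8 → each gets rank 6.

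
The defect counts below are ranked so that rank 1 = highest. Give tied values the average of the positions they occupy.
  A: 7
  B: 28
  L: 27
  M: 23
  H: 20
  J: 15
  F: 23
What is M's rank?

Sorted (descending): 28, 27, 23, 23, 20, 15, 7
The 2 values of 23 occupy positions 3–4 → average rank (3+4)/2 = 3.5.
M has value 23 → rank 3.5.

3.5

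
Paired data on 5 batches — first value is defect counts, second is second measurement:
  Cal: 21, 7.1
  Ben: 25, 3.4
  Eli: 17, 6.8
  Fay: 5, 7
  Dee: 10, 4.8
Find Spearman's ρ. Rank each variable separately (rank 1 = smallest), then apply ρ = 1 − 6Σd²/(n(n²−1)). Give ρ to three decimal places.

Ranks of variable 1: 4, 5, 3, 1, 2
Ranks of variable 2: 5, 1, 3, 4, 2
d = r₁ − r₂: -1, 4, 0, -3, 0
d²: 1, 16, 0, 9, 0; Σd² = 26
ρ = 1 − 6·26/(5·24) = 1 − 156/120 = -0.300

-0.300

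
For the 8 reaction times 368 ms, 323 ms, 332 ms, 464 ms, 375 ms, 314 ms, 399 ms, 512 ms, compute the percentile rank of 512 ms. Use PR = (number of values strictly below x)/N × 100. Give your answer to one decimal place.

87.5

N = 8.
Strictly below 512: 7. Equal to 512: 1.
PR = 7/8 × 100 = 87.5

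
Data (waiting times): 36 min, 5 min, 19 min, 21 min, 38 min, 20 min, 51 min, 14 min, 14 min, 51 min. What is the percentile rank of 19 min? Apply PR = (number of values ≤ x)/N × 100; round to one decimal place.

40.0

N = 10.
Strictly below 19: 3. Equal to 19: 1.
PR = 4/10 × 100 = 40.0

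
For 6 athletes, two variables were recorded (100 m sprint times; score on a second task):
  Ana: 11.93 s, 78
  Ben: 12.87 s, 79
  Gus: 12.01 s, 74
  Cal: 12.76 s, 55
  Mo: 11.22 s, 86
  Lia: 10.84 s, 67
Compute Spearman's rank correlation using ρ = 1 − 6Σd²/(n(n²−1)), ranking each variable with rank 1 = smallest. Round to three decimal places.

Ranks of variable 1: 3, 6, 4, 5, 2, 1
Ranks of variable 2: 4, 5, 3, 1, 6, 2
d = r₁ − r₂: -1, 1, 1, 4, -4, -1
d²: 1, 1, 1, 16, 16, 1; Σd² = 36
ρ = 1 − 6·36/(6·35) = 1 − 216/210 = -0.029

-0.029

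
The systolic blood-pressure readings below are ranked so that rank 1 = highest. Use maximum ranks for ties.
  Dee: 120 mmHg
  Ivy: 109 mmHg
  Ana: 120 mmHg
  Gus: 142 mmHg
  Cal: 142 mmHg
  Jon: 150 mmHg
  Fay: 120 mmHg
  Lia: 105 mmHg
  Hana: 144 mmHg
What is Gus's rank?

4

Sorted (descending): 150, 144, 142, 142, 120, 120, 120, 109, 105
The 2 values of 142 occupy positions 3–4 → each gets rank 4.
The 3 values of 120 occupy positions 5–7 → each gets rank 7.
Gus has value 142 mmHg → rank 4.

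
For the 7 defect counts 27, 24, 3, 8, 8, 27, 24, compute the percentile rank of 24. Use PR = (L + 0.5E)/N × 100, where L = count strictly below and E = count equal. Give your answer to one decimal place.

57.1

N = 7.
Strictly below 24: 3. Equal to 24: 2.
PR = (3 + 0.5·2)/7 × 100 = 57.1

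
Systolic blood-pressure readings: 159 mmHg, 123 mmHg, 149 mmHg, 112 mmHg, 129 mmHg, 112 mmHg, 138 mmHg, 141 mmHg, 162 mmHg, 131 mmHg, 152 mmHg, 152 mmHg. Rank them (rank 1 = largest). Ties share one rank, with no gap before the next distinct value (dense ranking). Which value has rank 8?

129

Sorted (descending): 162, 159, 152, 152, 149, 141, 138, 131, 129, 123, 112, 112
The 2 values of 152 share dense rank 3.
The 2 values of 112 share dense rank 10.
Remaining distinct values take the next consecutive integers.
Rank 8 → value 129.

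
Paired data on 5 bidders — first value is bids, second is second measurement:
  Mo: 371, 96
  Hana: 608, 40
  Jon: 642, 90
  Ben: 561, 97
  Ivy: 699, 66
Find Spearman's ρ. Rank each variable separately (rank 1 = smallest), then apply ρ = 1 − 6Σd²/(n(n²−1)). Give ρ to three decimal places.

-0.600

Ranks of variable 1: 1, 3, 4, 2, 5
Ranks of variable 2: 4, 1, 3, 5, 2
d = r₁ − r₂: -3, 2, 1, -3, 3
d²: 9, 4, 1, 9, 9; Σd² = 32
ρ = 1 − 6·32/(5·24) = 1 − 192/120 = -0.600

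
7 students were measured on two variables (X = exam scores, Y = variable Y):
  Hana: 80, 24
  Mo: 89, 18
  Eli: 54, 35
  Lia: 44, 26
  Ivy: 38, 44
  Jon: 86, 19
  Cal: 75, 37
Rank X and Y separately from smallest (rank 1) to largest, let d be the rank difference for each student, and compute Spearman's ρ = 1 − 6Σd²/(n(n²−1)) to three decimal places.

Ranks of variable 1: 5, 7, 3, 2, 1, 6, 4
Ranks of variable 2: 3, 1, 5, 4, 7, 2, 6
d = r₁ − r₂: 2, 6, -2, -2, -6, 4, -2
d²: 4, 36, 4, 4, 36, 16, 4; Σd² = 104
ρ = 1 − 6·104/(7·48) = 1 − 624/336 = -0.857

-0.857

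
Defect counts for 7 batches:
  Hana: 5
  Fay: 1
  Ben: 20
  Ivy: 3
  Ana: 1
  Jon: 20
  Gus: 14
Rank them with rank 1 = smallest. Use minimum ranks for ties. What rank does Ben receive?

6

Sorted (ascending): 1, 1, 3, 5, 14, 20, 20
The 2 values of 1 occupy positions 1–2 → each gets rank 1.
The 2 values of 20 occupy positions 6–7 → each gets rank 6.
Ben has value 20 → rank 6.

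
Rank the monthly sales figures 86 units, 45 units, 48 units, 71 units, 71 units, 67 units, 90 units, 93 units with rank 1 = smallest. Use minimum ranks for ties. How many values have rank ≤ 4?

Sorted (ascending): 45, 48, 67, 71, 71, 86, 90, 93
The 2 values of 71 occupy positions 4–5 → each gets rank 4.
Ranks ≤ 4: {1, 2, 3, 4, 4} → 5 values.

5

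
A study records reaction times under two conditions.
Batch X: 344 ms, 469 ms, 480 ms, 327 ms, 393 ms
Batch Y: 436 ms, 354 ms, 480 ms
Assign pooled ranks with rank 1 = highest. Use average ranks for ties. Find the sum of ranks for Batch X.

24.5

Sorted (descending): 480, 480, 469, 436, 393, 354, 344, 327
The 2 values of 480 occupy positions 1–2 → average rank (1+2)/2 = 1.5.
Batch X values → pooled ranks: 344→7, 469→3, 480→1.5, 327→8, 393→5
Rank sum = 7 + 3 + 1.5 + 8 + 5 = 24.5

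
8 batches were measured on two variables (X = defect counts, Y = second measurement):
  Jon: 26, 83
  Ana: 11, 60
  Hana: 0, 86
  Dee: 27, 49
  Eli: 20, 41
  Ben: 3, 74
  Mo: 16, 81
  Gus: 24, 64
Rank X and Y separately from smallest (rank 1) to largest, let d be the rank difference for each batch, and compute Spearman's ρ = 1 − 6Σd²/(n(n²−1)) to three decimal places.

-0.405

Ranks of variable 1: 7, 3, 1, 8, 5, 2, 4, 6
Ranks of variable 2: 7, 3, 8, 2, 1, 5, 6, 4
d = r₁ − r₂: 0, 0, -7, 6, 4, -3, -2, 2
d²: 0, 0, 49, 36, 16, 9, 4, 4; Σd² = 118
ρ = 1 − 6·118/(8·63) = 1 − 708/504 = -0.405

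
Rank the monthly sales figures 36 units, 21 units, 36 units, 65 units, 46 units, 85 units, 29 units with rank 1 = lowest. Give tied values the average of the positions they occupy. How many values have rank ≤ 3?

Sorted (ascending): 21, 29, 36, 36, 46, 65, 85
The 2 values of 36 occupy positions 3–4 → average rank (3+4)/2 = 3.5.
Ranks ≤ 3: {1, 2} → 2 values.

2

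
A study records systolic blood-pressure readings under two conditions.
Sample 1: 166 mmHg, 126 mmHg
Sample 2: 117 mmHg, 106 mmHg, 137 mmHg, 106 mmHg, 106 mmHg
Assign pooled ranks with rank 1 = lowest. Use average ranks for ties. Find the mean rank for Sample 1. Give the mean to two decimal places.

Sorted (ascending): 106, 106, 106, 117, 126, 137, 166
The 3 values of 106 occupy positions 1–3 → average rank 2.
Sample 1 values → pooled ranks: 166→7, 126→5
Mean rank = (7 + 5) / 2 = 6.00

6.00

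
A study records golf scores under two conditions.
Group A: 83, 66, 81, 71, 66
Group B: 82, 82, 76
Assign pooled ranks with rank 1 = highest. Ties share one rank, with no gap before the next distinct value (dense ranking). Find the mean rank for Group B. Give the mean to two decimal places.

2.67

Sorted (descending): 83, 82, 82, 81, 76, 71, 66, 66
The 2 values of 82 share dense rank 2.
The 2 values of 66 share dense rank 6.
Remaining distinct values take the next consecutive integers.
Group B values → pooled ranks: 82→2, 82→2, 76→4
Mean rank = (2 + 2 + 4) / 3 = 2.67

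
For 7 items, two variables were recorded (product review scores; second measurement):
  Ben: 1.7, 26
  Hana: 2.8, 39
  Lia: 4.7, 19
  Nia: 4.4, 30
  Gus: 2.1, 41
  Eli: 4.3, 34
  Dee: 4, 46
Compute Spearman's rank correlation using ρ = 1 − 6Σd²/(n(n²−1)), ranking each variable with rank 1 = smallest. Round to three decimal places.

-0.357

Ranks of variable 1: 1, 3, 7, 6, 2, 5, 4
Ranks of variable 2: 2, 5, 1, 3, 6, 4, 7
d = r₁ − r₂: -1, -2, 6, 3, -4, 1, -3
d²: 1, 4, 36, 9, 16, 1, 9; Σd² = 76
ρ = 1 − 6·76/(7·48) = 1 − 456/336 = -0.357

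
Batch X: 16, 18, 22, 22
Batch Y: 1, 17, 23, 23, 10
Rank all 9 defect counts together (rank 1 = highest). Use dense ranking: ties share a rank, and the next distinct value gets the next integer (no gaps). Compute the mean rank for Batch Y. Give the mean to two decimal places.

3.80

Sorted (descending): 23, 23, 22, 22, 18, 17, 16, 10, 1
The 2 values of 23 share dense rank 1.
The 2 values of 22 share dense rank 2.
Remaining distinct values take the next consecutive integers.
Batch Y values → pooled ranks: 1→7, 17→4, 23→1, 23→1, 10→6
Mean rank = (7 + 4 + 1 + 1 + 6) / 5 = 3.80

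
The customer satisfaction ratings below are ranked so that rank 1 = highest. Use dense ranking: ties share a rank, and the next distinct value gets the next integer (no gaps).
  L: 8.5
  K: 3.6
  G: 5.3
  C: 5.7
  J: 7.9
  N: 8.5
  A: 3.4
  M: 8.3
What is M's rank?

Sorted (descending): 8.5, 8.5, 8.3, 7.9, 5.7, 5.3, 3.6, 3.4
The 2 values of 8.5 share dense rank 1.
Remaining distinct values take the next consecutive integers.
M has value 8.3 → rank 2.

2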